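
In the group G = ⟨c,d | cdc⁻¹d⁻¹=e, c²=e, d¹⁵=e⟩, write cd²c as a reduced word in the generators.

Multiply left to right, reducing at each step:
  c · d² = cd²
  (cd²) · c = d²

Answer: d²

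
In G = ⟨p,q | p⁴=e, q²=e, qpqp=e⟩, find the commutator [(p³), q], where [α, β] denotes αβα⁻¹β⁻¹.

[(p³), q] = (p³)·q·(p³)⁻¹·q⁻¹.
  (p³) · q = p³q
  (p³q) · p = p²q
  (p²q) · q = p²

Answer: p²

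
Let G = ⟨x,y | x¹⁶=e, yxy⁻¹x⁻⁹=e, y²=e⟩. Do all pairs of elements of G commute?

x·y = xy but y·x = x⁹y, so x·y ≠ y·x and G is not abelian.

Answer: No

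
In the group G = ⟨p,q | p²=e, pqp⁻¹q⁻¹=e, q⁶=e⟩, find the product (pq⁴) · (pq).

Compute (pq⁴) · (pq) by multiplying left to right and reducing via the relations at each step:
  (pq⁴) · p = q⁴
  (q⁴) · q = q⁵

Answer: q⁵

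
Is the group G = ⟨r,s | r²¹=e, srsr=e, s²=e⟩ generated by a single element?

Every cyclic group is abelian. But r·s = rs while s·r = r²⁰s, so r·s ≠ s·r and G is not abelian. Hence G is not cyclic.

Answer: No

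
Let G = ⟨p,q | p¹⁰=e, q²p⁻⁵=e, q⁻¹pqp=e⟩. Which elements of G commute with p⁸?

⟨p⁸⟩ ⊆ C_G(p⁸) since powers of p⁸ commute with p⁸; so |C_G(p⁸)| ≥ |⟨p⁸⟩| = 5.
By orbit–stabilizer, |C_G(p⁸)| = |G| / |conj. class of p⁸| = 20 / 2 = 10.
The 10 elements commuting with p⁸ are {e, p, p², p³, p⁴, p⁵, p⁶, p⁷, p⁸, p⁹}.

Answer: {e, p, p², p³, p⁴, p⁵, p⁶, p⁷, p⁸, p⁹}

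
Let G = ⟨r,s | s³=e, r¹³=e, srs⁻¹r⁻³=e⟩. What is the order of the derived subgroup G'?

G' = [G, G] is generated by all commutators. The generator-pair commutators are: [r, s] = r¹¹.
The subgroup they normally generate is {e, r, r², r³, r⁴, r⁵, r⁶, r⁷, r⁸, r⁹, r¹⁰, r¹¹, r¹²}, of order 13.
Check: |G/G'| = 39/13 = 3 is the order of the abelianisation.

Answer: 13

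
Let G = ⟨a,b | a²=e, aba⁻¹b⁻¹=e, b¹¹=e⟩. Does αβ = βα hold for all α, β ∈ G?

Each pair of generators commutes: a·b = ab = b·a. Since the generators pairwise commute, every element of G commutes with every other, so G is abelian.

Answer: Yes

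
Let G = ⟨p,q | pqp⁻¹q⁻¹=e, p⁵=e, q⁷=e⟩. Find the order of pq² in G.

Compute successive powers until reaching e:
  (pq²)¹ = pq², (pq²)² = p²q⁴, (pq²)³ = p³q⁶, (pq²)⁴ = p⁴q, (pq²)⁵ = q³, (pq²)⁶ = pq⁵, (pq²)⁷ = p², (pq²)⁸ = p³q², (pq²)⁹ = p⁴q⁴, (pq²)¹⁰ = q⁶, (pq²)¹¹ = pq, (pq²)¹² = p²q³, (pq²)¹³ = p³q⁵, (pq²)¹⁴ = p⁴, (pq²)¹⁵ = q², (pq²)¹⁶ = pq⁴, (pq²)¹⁷ = p²q⁶, (pq²)¹⁸ = p³q, (pq²)¹⁹ = p⁴q³, (pq²)²⁰ = q⁵, (pq²)²¹ = p, (pq²)²² = p²q², (pq²)²³ = p³q⁴, (pq²)²⁴ = p⁴q⁶, (pq²)²⁵ = q, (pq²)²⁶ = pq³, (pq²)²⁷ = p²q⁵, (pq²)²⁸ = p³, (pq²)²⁹ = p⁴q², (pq²)³⁰ = q⁴, (pq²)³¹ = pq⁶, (pq²)³² = p²q, (pq²)³³ = p³q³, (pq²)³⁴ = p⁴q⁵, (pq²)³⁵ = e.
The smallest positive k with (pq²)ᵏ = e is 35.

Answer: 35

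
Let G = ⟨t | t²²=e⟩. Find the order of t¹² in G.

Compute successive powers until reaching e:
  (t¹²)¹ = t¹², (t¹²)² = t², (t¹²)³ = t¹⁴, (t¹²)⁴ = t⁴, (t¹²)⁵ = t¹⁶, (t¹²)⁶ = t⁶, (t¹²)⁷ = t¹⁸, (t¹²)⁸ = t⁸, (t¹²)⁹ = t²⁰, (t¹²)¹⁰ = t¹⁰, (t¹²)¹¹ = e.
The smallest positive k with (t¹²)ᵏ = e is 11.

Answer: 11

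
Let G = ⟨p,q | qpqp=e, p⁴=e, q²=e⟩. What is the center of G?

An element z ∈ Z(G) iff z commutes with every generator.
For example p² is central: (p²)·p = p³ = p·(p²); (p²)·q = p²q = q·(p²).
Whereas p ∉ Z(G) since p·q = pq ≠ p³q = q·p.
Checking each of the 8 elements this way gives Z(G) = {e, p²}, of order 2.

Answer: {e, p²}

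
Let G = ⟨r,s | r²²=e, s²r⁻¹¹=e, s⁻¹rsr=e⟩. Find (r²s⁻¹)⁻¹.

The order of (r²s⁻¹) is 4 (smallest k with (r²s⁻¹)ᵏ = e), so (r²s⁻¹)⁻¹ = (r²s⁻¹)³ = r²s.
Check: (r²s⁻¹) · (r²s) → (r²s⁻¹) · r² = s⁻¹;   (s⁻¹) · s = e, giving e as required.

Answer: r²s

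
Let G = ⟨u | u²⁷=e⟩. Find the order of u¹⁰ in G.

Compute successive powers until reaching e:
  (u¹⁰)¹ = u¹⁰, (u¹⁰)² = u²⁰, (u¹⁰)³ = u³, (u¹⁰)⁴ = u¹³, (u¹⁰)⁵ = u²³, (u¹⁰)⁶ = u⁶, (u¹⁰)⁷ = u¹⁶, (u¹⁰)⁸ = u²⁶, (u¹⁰)⁹ = u⁹, (u¹⁰)¹⁰ = u¹⁹, (u¹⁰)¹¹ = u², (u¹⁰)¹² = u¹², (u¹⁰)¹³ = u²², (u¹⁰)¹⁴ = u⁵, (u¹⁰)¹⁵ = u¹⁵, (u¹⁰)¹⁶ = u²⁵, (u¹⁰)¹⁷ = u⁸, (u¹⁰)¹⁸ = u¹⁸, (u¹⁰)¹⁹ = u, (u¹⁰)²⁰ = u¹¹, (u¹⁰)²¹ = u²¹, (u¹⁰)²² = u⁴, (u¹⁰)²³ = u¹⁴, (u¹⁰)²⁴ = u²⁴, (u¹⁰)²⁵ = u⁷, (u¹⁰)²⁶ = u¹⁷, (u¹⁰)²⁷ = e.
The smallest positive k with (u¹⁰)ᵏ = e is 27.

Answer: 27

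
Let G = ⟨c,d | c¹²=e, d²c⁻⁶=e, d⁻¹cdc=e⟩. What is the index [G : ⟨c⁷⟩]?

First find ord(c⁷) by computing successive powers:
  (c⁷)¹ = c⁷, (c⁷)² = c², (c⁷)³ = c⁹, (c⁷)⁴ = c⁴, (c⁷)⁵ = c¹¹, (c⁷)⁶ = c⁶, (c⁷)⁷ = c, (c⁷)⁸ = c⁸, (c⁷)⁹ = c³, (c⁷)¹⁰ = c¹⁰, (c⁷)¹¹ = c⁵, (c⁷)¹² = e.
So |⟨c⁷⟩| = ord(c⁷) = 12. With |G| = 24, by Lagrange [G : ⟨c⁷⟩] = 24/12 = 2.

Answer: 2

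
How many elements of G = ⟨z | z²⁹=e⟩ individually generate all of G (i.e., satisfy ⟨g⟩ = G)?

G is cyclic of order 29. An element generates G iff its order is 29, and a cyclic group of order 29 has exactly φ(29) = 28 such elements.

Answer: 28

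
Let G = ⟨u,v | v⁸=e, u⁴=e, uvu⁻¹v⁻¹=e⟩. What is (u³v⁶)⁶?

Compute successive powers of (u³v⁶), reducing at each step:
  (u³v⁶)²: (u³v⁶) · u³ = u²v⁶;   (u²v⁶) · v⁶ = u²v⁴
  (u³v⁶)³: (u²v⁴) · u³ = uv⁴;   (uv⁴) · v⁶ = uv²
  (u³v⁶)⁴: (uv²) · u³ = v²;   (v²) · v⁶ = e
  (u³v⁶)⁵: e · u³ = u³;   (u³) · v⁶ = u³v⁶
  (u³v⁶)⁶: (u³v⁶) · u³ = u²v⁶;   (u²v⁶) · v⁶ = u²v⁴

Answer: u²v⁴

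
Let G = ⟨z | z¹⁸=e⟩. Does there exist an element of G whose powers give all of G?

|G| = 18. The element z has order 18 (its powers give 18 distinct elements), so ⟨z⟩ = G and G is cyclic.

Answer: Yes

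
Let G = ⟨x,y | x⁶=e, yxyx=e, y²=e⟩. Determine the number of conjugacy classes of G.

The conjugacy classes (representative and size) are:
  [e] (size 1), [x⁵] (size 2), [x⁴] (size 2), [x³] (size 1), [y] (size 3), [x³y] (size 3).
Class equation: 1 + 2 + 2 + 1 + 3 + 3 = 12 = |G|. So G has 6 conjugacy classes.

Answer: 6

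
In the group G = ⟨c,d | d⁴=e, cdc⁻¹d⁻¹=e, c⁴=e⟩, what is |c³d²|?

Compute successive powers until reaching e:
  (c³d²)¹ = c³d², (c³d²)² = c², (c³d²)³ = cd², (c³d²)⁴ = e.
The smallest positive k with (c³d²)ᵏ = e is 4.

Answer: 4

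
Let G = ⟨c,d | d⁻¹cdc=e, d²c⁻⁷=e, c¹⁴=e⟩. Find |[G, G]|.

G' = [G, G] is generated by all commutators. The generator-pair commutators are: [c, d] = c².
The subgroup they normally generate is {e, c², c⁴, c⁶, c⁸, c¹⁰, c¹²}, of order 7.
Check: |G/G'| = 28/7 = 4 is the order of the abelianisation.

Answer: 7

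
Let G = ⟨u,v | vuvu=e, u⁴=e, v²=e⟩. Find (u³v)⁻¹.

The order of (u³v) is 2 (smallest k with (u³v)ᵏ = e), so (u³v)⁻¹ = (u³v)¹ = u³v.
Check: (u³v) · (u³v) → (u³v) · u³ = v;   v · v = e, giving e as required.

Answer: u³v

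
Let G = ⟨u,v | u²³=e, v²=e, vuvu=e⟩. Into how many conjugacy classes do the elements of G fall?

The conjugacy classes (representative and size) are:
  [e] (size 1), [u] (size 2), [u²¹] (size 2), [u²⁰] (size 2), [u⁴] (size 2), [u¹⁸] (size 2), [u⁶] (size 2), [u¹⁶] (size 2), [u⁸] (size 2), [u⁹] (size 2), [u¹⁰] (size 2), [u¹²] (size 2), [u¹⁸v] (size 23).
Class equation: 1 + 2 + 2 + 2 + 2 + 2 + 2 + 2 + 2 + 2 + 2 + 2 + 23 = 46 = |G|. So G has 13 conjugacy classes.

Answer: 13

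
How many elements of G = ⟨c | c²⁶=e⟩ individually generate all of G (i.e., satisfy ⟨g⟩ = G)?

G is cyclic of order 26. An element generates G iff its order is 26, and a cyclic group of order 26 has exactly φ(26) = 12 such elements.

Answer: 12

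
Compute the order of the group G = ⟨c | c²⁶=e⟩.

G is generated by a single element, so G is cyclic. The relator gives c²⁶ = e and no smaller power is forced to be e, so the 26 powers {c, e, c², c³, c⁴, c⁵, c⁶, c⁷, c⁸, c⁹, c²², c²³, c²¹, c²⁰, c²⁴, c²⁵, c¹², c¹³, c¹¹, c¹⁰, c¹⁴, c¹⁵, c¹⁶, c¹⁷, c¹⁸, c¹⁹} are distinct. Hence |G| = 26.

Answer: 26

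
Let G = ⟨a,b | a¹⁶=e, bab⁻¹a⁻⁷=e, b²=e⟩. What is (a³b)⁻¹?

The order of (a³b) is 4 (smallest k with (a³b)ᵏ = e), so (a³b)⁻¹ = (a³b)³ = a¹¹b.
Check: (a³b) · (a¹¹b) → (a³b) · a¹¹ = b;   b · b = e, giving e as required.

Answer: a¹¹b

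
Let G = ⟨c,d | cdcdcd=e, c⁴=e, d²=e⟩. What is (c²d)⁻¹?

The order of (c²d) is 4 (smallest k with (c²d)ᵏ = e), so (c²d)⁻¹ = (c²d)³ = dc².
Check: (c²d) · (dc²) → (c²d) · d = c²;   (c²) · c² = e, giving e as required.

Answer: dc²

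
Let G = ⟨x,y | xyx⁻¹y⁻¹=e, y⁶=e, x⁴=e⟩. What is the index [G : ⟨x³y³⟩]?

First find ord(x³y³) by computing successive powers:
  (x³y³)¹ = x³y³, (x³y³)² = x², (x³y³)³ = xy³, (x³y³)⁴ = e.
So |⟨x³y³⟩| = ord(x³y³) = 4. With |G| = 24, by Lagrange [G : ⟨x³y³⟩] = 24/4 = 6.

Answer: 6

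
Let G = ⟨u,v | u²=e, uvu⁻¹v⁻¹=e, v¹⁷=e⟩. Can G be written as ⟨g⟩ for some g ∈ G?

|G| = 34. The element uv has order 34 (its powers give 34 distinct elements), so ⟨uv⟩ = G and G is cyclic.

Answer: Yes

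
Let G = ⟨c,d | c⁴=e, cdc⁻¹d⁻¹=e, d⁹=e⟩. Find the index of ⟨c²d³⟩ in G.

First find ord(c²d³) by computing successive powers:
  (c²d³)¹ = c²d³, (c²d³)² = d⁶, (c²d³)³ = c², (c²d³)⁴ = d³, (c²d³)⁵ = c²d⁶, (c²d³)⁶ = e.
So |⟨c²d³⟩| = ord(c²d³) = 6. With |G| = 36, by Lagrange [G : ⟨c²d³⟩] = 36/6 = 6.

Answer: 6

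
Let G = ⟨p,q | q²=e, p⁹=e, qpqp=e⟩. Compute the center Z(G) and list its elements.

An element z ∈ Z(G) iff z commutes with every generator.
For example e is central: e·p = p = p·e; e·q = q = q·e.
Whereas p ∉ Z(G) since p·q = pq ≠ p⁸q = q·p.
Checking each of the 18 elements this way gives Z(G) = {e}, of order 1.

Answer: {e}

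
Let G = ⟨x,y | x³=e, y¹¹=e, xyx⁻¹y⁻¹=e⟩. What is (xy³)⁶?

Compute successive powers of (xy³), reducing at each step:
  (xy³)²: (xy³) · x = x²y³;   (x²y³) · y³ = x²y⁶
  (xy³)³: (x²y⁶) · x = y⁶;   (y⁶) · y³ = y⁹
  (xy³)⁴: (y⁹) · x = xy⁹;   (xy⁹) · y³ = xy
  (xy³)⁵: (xy) · x = x²y;   (x²y) · y³ = x²y⁴
  (xy³)⁶: (x²y⁴) · x = y⁴;   (y⁴) · y³ = y⁷

Answer: y⁷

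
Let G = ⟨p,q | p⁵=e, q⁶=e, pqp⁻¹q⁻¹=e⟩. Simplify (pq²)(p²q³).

Compute (pq²) · (p²q³) by multiplying left to right and reducing via the relations at each step:
  (pq²) · p² = p³q²
  (p³q²) · q³ = p³q⁵

Answer: p³q⁵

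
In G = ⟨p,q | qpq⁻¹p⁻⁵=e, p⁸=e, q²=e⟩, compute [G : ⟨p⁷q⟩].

First find ord(p⁷q) by computing successive powers:
  (p⁷q)¹ = p⁷q, (p⁷q)² = p², (p⁷q)³ = pq, (p⁷q)⁴ = p⁴, (p⁷q)⁵ = p³q, (p⁷q)⁶ = p⁶, (p⁷q)⁷ = p⁵q, (p⁷q)⁸ = e.
So |⟨p⁷q⟩| = ord(p⁷q) = 8. With |G| = 16, by Lagrange [G : ⟨p⁷q⟩] = 16/8 = 2.

Answer: 2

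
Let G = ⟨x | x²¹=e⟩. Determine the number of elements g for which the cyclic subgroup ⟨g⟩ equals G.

G is cyclic of order 21. An element generates G iff its order is 21, and a cyclic group of order 21 has exactly φ(21) = 12 such elements.

Answer: 12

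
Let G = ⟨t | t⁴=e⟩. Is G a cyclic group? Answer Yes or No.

|G| = 4. The element t has order 4 (its powers give 4 distinct elements), so ⟨t⟩ = G and G is cyclic.

Answer: Yes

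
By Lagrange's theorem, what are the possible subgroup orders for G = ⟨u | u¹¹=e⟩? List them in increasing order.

|G| = 11 = 11. By Lagrange's theorem the order of any subgroup divides 11; the divisors of 11 are 1, 11.

Answer: 1, 11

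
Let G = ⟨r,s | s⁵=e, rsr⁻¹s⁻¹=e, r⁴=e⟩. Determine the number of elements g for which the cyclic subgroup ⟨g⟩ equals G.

G is cyclic of order 20. An element generates G iff its order is 20, and a cyclic group of order 20 has exactly φ(20) = 8 such elements.

Answer: 8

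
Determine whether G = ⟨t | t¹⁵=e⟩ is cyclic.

|G| = 15. The element t has order 15 (its powers give 15 distinct elements), so ⟨t⟩ = G and G is cyclic.

Answer: Yes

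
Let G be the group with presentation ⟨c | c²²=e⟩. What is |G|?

G is generated by a single element, so G is cyclic. The relator gives c²² = e and no smaller power is forced to be e, so the 22 powers {c, e, c², c³, c⁴, c⁵, c⁶, c⁷, c⁸, c⁹, c²¹, c²⁰, c¹², c¹³, c¹¹, c¹⁰, c¹⁴, c¹⁵, c¹⁶, c¹⁷, c¹⁸, c¹⁹} are distinct. Hence |G| = 22.

Answer: 22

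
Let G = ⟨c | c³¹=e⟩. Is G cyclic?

|G| = 31. The element c has order 31 (its powers give 31 distinct elements), so ⟨c⟩ = G and G is cyclic.

Answer: Yes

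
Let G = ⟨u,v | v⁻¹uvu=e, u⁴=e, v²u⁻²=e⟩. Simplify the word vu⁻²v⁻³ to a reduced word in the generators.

Multiply left to right, reducing at each step:
  v · u⁻² = v⁻¹
  (v⁻¹) · v⁻³ = e

Answer: e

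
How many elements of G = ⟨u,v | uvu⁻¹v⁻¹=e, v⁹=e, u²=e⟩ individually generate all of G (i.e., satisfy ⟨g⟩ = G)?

G is cyclic of order 18. An element generates G iff its order is 18, and a cyclic group of order 18 has exactly φ(18) = 6 such elements.

Answer: 6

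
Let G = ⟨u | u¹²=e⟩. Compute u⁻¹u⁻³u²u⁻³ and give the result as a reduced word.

Multiply left to right, reducing at each step:
  (u¹¹) · u⁻³ = u⁸
  (u⁸) · u² = u¹⁰
  (u¹⁰) · u⁻³ = u⁷

Answer: u⁷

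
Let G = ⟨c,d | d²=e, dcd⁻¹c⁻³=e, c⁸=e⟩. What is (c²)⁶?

Compute successive powers of (c²), reducing at each step:
  (c²)²: (c²) · c² = c⁴
  (c²)³: (c⁴) · c² = c⁶
  (c²)⁴: (c⁶) · c² = e
  (c²)⁵: e · c² = c²
  (c²)⁶: (c²) · c² = c⁴

Answer: c⁴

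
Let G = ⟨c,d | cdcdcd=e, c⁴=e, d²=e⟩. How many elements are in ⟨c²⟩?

|⟨c²⟩| equals the order of c². Compute successive powers until reaching e:
  (c²)¹ = c², (c²)² = e.
The smallest positive k with (c²)ᵏ = e is 2, so |⟨c²⟩| = 2.

Answer: 2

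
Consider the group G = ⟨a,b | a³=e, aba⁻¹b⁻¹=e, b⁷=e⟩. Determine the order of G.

Enumerate words in the generators, reducing via the relations: the distinct elements are
  {a, b, e, ab, a², b², b³, b⁴, b⁵, b⁶, ab², ab³, ab⁴, ab⁵, ab⁶, a²b, a²b², a²b³, a²b⁴, a²b⁵, a²b⁶}.
No further products give new elements, so |G| = 21.

Answer: 21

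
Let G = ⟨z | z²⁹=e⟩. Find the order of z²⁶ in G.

Compute successive powers until reaching e:
  (z²⁶)¹ = z²⁶, (z²⁶)² = z²³, (z²⁶)³ = z²⁰, (z²⁶)⁴ = z¹⁷, (z²⁶)⁵ = z¹⁴, (z²⁶)⁶ = z¹¹, (z²⁶)⁷ = z⁸, (z²⁶)⁸ = z⁵, (z²⁶)⁹ = z², (z²⁶)¹⁰ = z²⁸, (z²⁶)¹¹ = z²⁵, (z²⁶)¹² = z²², (z²⁶)¹³ = z¹⁹, (z²⁶)¹⁴ = z¹⁶, (z²⁶)¹⁵ = z¹³, (z²⁶)¹⁶ = z¹⁰, (z²⁶)¹⁷ = z⁷, (z²⁶)¹⁸ = z⁴, (z²⁶)¹⁹ = z, (z²⁶)²⁰ = z²⁷, (z²⁶)²¹ = z²⁴, (z²⁶)²² = z²¹, (z²⁶)²³ = z¹⁸, (z²⁶)²⁴ = z¹⁵, (z²⁶)²⁵ = z¹², (z²⁶)²⁶ = z⁹, (z²⁶)²⁷ = z⁶, (z²⁶)²⁸ = z³, (z²⁶)²⁹ = e.
The smallest positive k with (z²⁶)ᵏ = e is 29.

Answer: 29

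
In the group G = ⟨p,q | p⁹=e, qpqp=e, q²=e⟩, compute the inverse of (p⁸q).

The order of (p⁸q) is 2 (smallest k with (p⁸q)ᵏ = e), so (p⁸q)⁻¹ = (p⁸q)¹ = p⁸q.
Check: (p⁸q) · (p⁸q) → (p⁸q) · p⁸ = q;   q · q = e, giving e as required.

Answer: p⁸q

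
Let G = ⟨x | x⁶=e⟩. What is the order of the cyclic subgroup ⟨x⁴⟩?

|⟨x⁴⟩| equals the order of x⁴. Compute successive powers until reaching e:
  (x⁴)¹ = x⁴, (x⁴)² = x², (x⁴)³ = e.
The smallest positive k with (x⁴)ᵏ = e is 3, so |⟨x⁴⟩| = 3.

Answer: 3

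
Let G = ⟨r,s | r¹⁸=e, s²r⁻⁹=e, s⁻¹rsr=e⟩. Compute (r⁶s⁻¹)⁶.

Compute successive powers of (r⁶s⁻¹), reducing at each step:
  (r⁶s⁻¹)²: (r⁶s⁻¹) · r⁶ = s⁻¹;   (s⁻¹) · s⁻¹ = r⁹
  (r⁶s⁻¹)³: (r⁹) · r⁶ = r¹⁵;   (r¹⁵) · s⁻¹ = r⁶s
  (r⁶s⁻¹)⁴: (r⁶s) · r⁶ = s;   s · s⁻¹ = e
  (r⁶s⁻¹)⁵: e · r⁶ = r⁶;   (r⁶) · s⁻¹ = r⁶s⁻¹
  (r⁶s⁻¹)⁶: (r⁶s⁻¹) · r⁶ = s⁻¹;   (s⁻¹) · s⁻¹ = r⁹

Answer: r⁹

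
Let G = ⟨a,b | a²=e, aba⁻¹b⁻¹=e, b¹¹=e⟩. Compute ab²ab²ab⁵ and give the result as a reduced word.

Multiply left to right, reducing at each step:
  a · b² = ab²
  (ab²) · a = b²
  (b²) · b² = b⁴
  (b⁴) · a = ab⁴
  (ab⁴) · b⁵ = ab⁹

Answer: ab⁹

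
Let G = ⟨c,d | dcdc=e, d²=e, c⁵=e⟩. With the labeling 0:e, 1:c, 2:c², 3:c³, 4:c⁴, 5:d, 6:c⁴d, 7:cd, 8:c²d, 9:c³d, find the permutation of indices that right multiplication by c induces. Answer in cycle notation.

(0 1 2 3 4)(5 6 9 8 7)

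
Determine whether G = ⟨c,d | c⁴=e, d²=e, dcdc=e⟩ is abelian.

c·d = cd but d·c = c³d, so c·d ≠ d·c and G is not abelian.

Answer: No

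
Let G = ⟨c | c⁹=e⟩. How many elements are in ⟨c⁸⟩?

|⟨c⁸⟩| equals the order of c⁸. Compute successive powers until reaching e:
  (c⁸)¹ = c⁸, (c⁸)² = c⁷, (c⁸)³ = c⁶, (c⁸)⁴ = c⁵, (c⁸)⁵ = c⁴, (c⁸)⁶ = c³, (c⁸)⁷ = c², (c⁸)⁸ = c, (c⁸)⁹ = e.
The smallest positive k with (c⁸)ᵏ = e is 9, so |⟨c⁸⟩| = 9.

Answer: 9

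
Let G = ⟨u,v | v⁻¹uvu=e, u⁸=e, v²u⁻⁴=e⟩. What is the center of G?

An element z ∈ Z(G) iff z commutes with every generator.
For example u⁴ is central: (u⁴)·u = u⁵ = u·(u⁴); (u⁴)·v = v⁻¹ = v·(u⁴).
Whereas u ∉ Z(G) since u·v = uv ≠ u³v⁻¹ = v·u.
Checking each of the 16 elements this way gives Z(G) = {e, u⁴}, of order 2.

Answer: {e, u⁴}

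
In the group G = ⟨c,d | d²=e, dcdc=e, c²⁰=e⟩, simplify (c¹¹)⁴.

Compute successive powers of (c¹¹), reducing at each step:
  (c¹¹)²: (c¹¹) · c¹¹ = c²
  (c¹¹)³: (c²) · c¹¹ = c¹³
  (c¹¹)⁴: (c¹³) · c¹¹ = c⁴

Answer: c⁴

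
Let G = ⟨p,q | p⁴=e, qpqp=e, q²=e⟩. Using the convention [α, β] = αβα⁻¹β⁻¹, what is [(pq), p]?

[(pq), p] = (pq)·p·(pq)⁻¹·p⁻¹.
  (pq) · p = q
  q · (pq) = p³
  (p³) · (p³) = p²

Answer: p²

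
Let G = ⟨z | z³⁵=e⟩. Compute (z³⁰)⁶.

Compute successive powers of (z³⁰), reducing at each step:
  (z³⁰)²: (z³⁰) · z³⁰ = z²⁵
  (z³⁰)³: (z²⁵) · z³⁰ = z²⁰
  (z³⁰)⁴: (z²⁰) · z³⁰ = z¹⁵
  (z³⁰)⁵: (z¹⁵) · z³⁰ = z¹⁰
  (z³⁰)⁶: (z¹⁰) · z³⁰ = z⁵

Answer: z⁵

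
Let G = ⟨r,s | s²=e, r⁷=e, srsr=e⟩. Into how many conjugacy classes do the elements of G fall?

The conjugacy classes (representative and size) are:
  [e] (size 1), [r⁶] (size 2), [r⁵] (size 2), [r⁴] (size 2), [rs] (size 7).
Class equation: 1 + 2 + 2 + 2 + 7 = 14 = |G|. So G has 5 conjugacy classes.

Answer: 5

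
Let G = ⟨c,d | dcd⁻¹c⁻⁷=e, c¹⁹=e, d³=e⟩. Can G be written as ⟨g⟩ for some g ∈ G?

Every cyclic group is abelian. But c·d = cd while d·c = c⁷d, so c·d ≠ d·c and G is not abelian. Hence G is not cyclic.

Answer: No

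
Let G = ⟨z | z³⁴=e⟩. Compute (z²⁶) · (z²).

Compute (z²⁶) · (z²) by multiplying left to right and reducing via the relations at each step:
  (z²⁶) · z² = z²⁸

Answer: z²⁸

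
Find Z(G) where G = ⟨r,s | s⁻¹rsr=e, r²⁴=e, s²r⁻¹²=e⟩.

An element z ∈ Z(G) iff z commutes with every generator.
For example r¹² is central: (r¹²)·r = r¹³ = r·(r¹²); (r¹²)·s = s⁻¹ = s·(r¹²).
Whereas r ∉ Z(G) since r·s = rs ≠ r¹¹s⁻¹ = s·r.
Checking each of the 48 elements this way gives Z(G) = {e, r¹²}, of order 2.

Answer: {e, r¹²}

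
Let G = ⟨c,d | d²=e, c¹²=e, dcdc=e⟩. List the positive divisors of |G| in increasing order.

|G| = 24 = 2³ · 3. By Lagrange's theorem the order of any subgroup divides 24; the divisors of 24 are 1, 2, 3, 4, 6, 8, 12, 24.

Answer: 1, 2, 3, 4, 6, 8, 12, 24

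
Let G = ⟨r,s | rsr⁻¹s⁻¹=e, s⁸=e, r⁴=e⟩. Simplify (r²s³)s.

Compute (r²s³) · s by multiplying left to right and reducing via the relations at each step:
  (r²s³) · s = r²s⁴

Answer: r²s⁴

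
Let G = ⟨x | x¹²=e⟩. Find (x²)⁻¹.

The order of (x²) is 6 (smallest k with (x²)ᵏ = e), so (x²)⁻¹ = (x²)⁵ = x¹⁰.
Check: (x²) · (x¹⁰) → (x²) · x¹⁰ = e, giving e as required.

Answer: x¹⁰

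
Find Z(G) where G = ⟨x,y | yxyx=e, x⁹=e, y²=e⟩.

An element z ∈ Z(G) iff z commutes with every generator.
For example e is central: e·x = x = x·e; e·y = y = y·e.
Whereas x ∉ Z(G) since x·y = xy ≠ x⁸y = y·x.
Checking each of the 18 elements this way gives Z(G) = {e}, of order 1.

Answer: {e}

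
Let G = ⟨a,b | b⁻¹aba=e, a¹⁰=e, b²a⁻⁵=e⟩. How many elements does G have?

Enumerate words in the generators, reducing via the relations: the distinct elements are
  {a, b, e, ab, a², a³, a⁴, a⁵, a⁶, a⁷, a⁸, a⁹, a²b, a³b, a⁴b, b⁻¹, ab⁻¹, a²b⁻¹, a³b⁻¹, a⁴b⁻¹}.
No further products give new elements, so |G| = 20.

Answer: 20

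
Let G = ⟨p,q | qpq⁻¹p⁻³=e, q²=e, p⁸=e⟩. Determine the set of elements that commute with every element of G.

An element z ∈ Z(G) iff z commutes with every generator.
For example p⁴ is central: (p⁴)·p = p⁵ = p·(p⁴); (p⁴)·q = p⁴q = q·(p⁴).
Whereas p ∉ Z(G) since p·q = pq ≠ p³q = q·p.
Checking each of the 16 elements this way gives Z(G) = {e, p⁴}, of order 2.

Answer: {e, p⁴}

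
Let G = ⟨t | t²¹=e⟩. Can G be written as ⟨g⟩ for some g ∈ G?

|G| = 21. The element t has order 21 (its powers give 21 distinct elements), so ⟨t⟩ = G and G is cyclic.

Answer: Yes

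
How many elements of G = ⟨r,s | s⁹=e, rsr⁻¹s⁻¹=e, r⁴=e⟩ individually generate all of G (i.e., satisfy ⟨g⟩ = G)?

G is cyclic of order 36. An element generates G iff its order is 36, and a cyclic group of order 36 has exactly φ(36) = 12 such elements.

Answer: 12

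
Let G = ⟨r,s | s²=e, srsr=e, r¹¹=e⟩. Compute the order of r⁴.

Compute successive powers until reaching e:
  (r⁴)¹ = r⁴, (r⁴)² = r⁸, (r⁴)³ = r, (r⁴)⁴ = r⁵, (r⁴)⁵ = r⁹, (r⁴)⁶ = r², (r⁴)⁷ = r⁶, (r⁴)⁸ = r¹⁰, (r⁴)⁹ = r³, (r⁴)¹⁰ = r⁷, (r⁴)¹¹ = e.
The smallest positive k with (r⁴)ᵏ = e is 11.

Answer: 11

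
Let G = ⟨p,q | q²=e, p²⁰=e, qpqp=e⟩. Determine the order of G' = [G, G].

G' = [G, G] is generated by all commutators. The generator-pair commutators are: [p, q] = p².
The subgroup they normally generate is {e, p², p⁴, p⁶, p⁸, p¹⁰, p¹², p¹⁴, p¹⁶, p¹⁸}, of order 10.
Check: |G/G'| = 40/10 = 4 is the order of the abelianisation.

Answer: 10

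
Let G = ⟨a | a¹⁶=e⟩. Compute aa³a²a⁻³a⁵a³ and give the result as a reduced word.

Multiply left to right, reducing at each step:
  a · a³ = a⁴
  (a⁴) · a² = a⁶
  (a⁶) · a⁻³ = a³
  (a³) · a⁵ = a⁸
  (a⁸) · a³ = a¹¹

Answer: a¹¹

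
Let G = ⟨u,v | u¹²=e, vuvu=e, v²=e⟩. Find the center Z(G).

An element z ∈ Z(G) iff z commutes with every generator.
For example u⁶ is central: (u⁶)·u = u⁷ = u·(u⁶); (u⁶)·v = u⁶v = v·(u⁶).
Whereas u ∉ Z(G) since u·v = uv ≠ u¹¹v = v·u.
Checking each of the 24 elements this way gives Z(G) = {e, u⁶}, of order 2.

Answer: {e, u⁶}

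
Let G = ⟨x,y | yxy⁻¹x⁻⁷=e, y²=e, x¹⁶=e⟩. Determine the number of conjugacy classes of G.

The conjugacy classes (representative and size) are:
  [e] (size 1), [x] (size 2), [x¹⁴] (size 2), [x³] (size 2), [x⁴] (size 2), [x¹⁰] (size 2), [x⁸] (size 1), [x⁹] (size 2), [x¹¹] (size 2), [x¹⁰y] (size 8), [xy] (size 8).
Class equation: 1 + 2 + 2 + 2 + 2 + 2 + 1 + 2 + 2 + 8 + 8 = 32 = |G|. So G has 11 conjugacy classes.

Answer: 11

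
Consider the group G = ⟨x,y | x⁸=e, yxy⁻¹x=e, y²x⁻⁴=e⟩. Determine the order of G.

Enumerate words in the generators, reducing via the relations: the distinct elements are
  {e, x, y, xy, x², x³, x⁴, x⁵, x⁶, x⁷, x²y, x³y, y⁻¹, xy⁻¹, x²y⁻¹, x³y⁻¹}.
No further products give new elements, so |G| = 16.

Answer: 16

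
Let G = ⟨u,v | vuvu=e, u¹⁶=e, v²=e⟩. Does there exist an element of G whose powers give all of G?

Every cyclic group is abelian. But u·v = uv while v·u = u¹⁵v, so u·v ≠ v·u and G is not abelian. Hence G is not cyclic.

Answer: No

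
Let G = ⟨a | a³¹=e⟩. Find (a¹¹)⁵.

Compute successive powers of (a¹¹), reducing at each step:
  (a¹¹)²: (a¹¹) · a¹¹ = a²²
  (a¹¹)³: (a²²) · a¹¹ = a²
  (a¹¹)⁴: (a²) · a¹¹ = a¹³
  (a¹¹)⁵: (a¹³) · a¹¹ = a²⁴

Answer: a²⁴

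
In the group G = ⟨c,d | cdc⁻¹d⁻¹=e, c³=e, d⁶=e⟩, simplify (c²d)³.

Compute successive powers of (c²d), reducing at each step:
  (c²d)²: (c²d) · c² = cd;   (cd) · d = cd²
  (c²d)³: (cd²) · c² = d²;   (d²) · d = d³

Answer: d³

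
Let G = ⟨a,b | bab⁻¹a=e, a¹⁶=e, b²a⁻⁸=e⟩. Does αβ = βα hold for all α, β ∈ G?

a·b = ab but b·a = a⁷b⁻¹, so a·b ≠ b·a and G is not abelian.

Answer: No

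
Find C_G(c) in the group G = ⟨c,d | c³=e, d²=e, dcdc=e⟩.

⟨c⟩ ⊆ C_G(c) since powers of c commute with c; so |C_G(c)| ≥ |⟨c⟩| = 3.
By orbit–stabilizer, |C_G(c)| = |G| / |conj. class of c| = 6 / 2 = 3.
The 3 elements commuting with c are {e, c, c²}.

Answer: {e, c, c²}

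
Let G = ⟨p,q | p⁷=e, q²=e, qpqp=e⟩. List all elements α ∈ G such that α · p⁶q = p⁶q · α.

⟨p⁶q⟩ ⊆ C_G(p⁶q) since powers of p⁶q commute with p⁶q; so |C_G(p⁶q)| ≥ |⟨p⁶q⟩| = 2.
By orbit–stabilizer, |C_G(p⁶q)| = |G| / |conj. class of p⁶q| = 14 / 7 = 2.
The 2 elements commuting with p⁶q are {e, p⁶q}.

Answer: {e, p⁶q}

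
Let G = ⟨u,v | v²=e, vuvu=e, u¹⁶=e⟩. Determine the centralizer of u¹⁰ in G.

⟨u¹⁰⟩ ⊆ C_G(u¹⁰) since powers of u¹⁰ commute with u¹⁰; so |C_G(u¹⁰)| ≥ |⟨u¹⁰⟩| = 8.
By orbit–stabilizer, |C_G(u¹⁰)| = |G| / |conj. class of u¹⁰| = 32 / 2 = 16.
The 16 elements commuting with u¹⁰ are {e, u, u², u³, u⁴, u⁵, u⁶, u⁷, u⁸, u⁹, u¹⁰, u¹¹, u¹², u¹³, u¹⁴, u¹⁵}.

Answer: {e, u, u², u³, u⁴, u⁵, u⁶, u⁷, u⁸, u⁹, u¹⁰, u¹¹, u¹², u¹³, u¹⁴, u¹⁵}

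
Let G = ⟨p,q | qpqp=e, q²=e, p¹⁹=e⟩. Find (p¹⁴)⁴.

Compute successive powers of (p¹⁴), reducing at each step:
  (p¹⁴)²: (p¹⁴) · p¹⁴ = p⁹
  (p¹⁴)³: (p⁹) · p¹⁴ = p⁴
  (p¹⁴)⁴: (p⁴) · p¹⁴ = p¹⁸

Answer: p¹⁸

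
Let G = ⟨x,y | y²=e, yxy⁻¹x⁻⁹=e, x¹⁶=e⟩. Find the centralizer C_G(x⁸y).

⟨x⁸y⟩ ⊆ C_G(x⁸y) since powers of x⁸y commute with x⁸y; so |C_G(x⁸y)| ≥ |⟨x⁸y⟩| = 2.
By orbit–stabilizer, |C_G(x⁸y)| = |G| / |conj. class of x⁸y| = 32 / 2 = 16.
The 16 elements commuting with x⁸y are {e, x², x⁴, x⁶, x⁸, x¹⁰, x¹², x¹⁴, y, x¹⁰y, x²y, x¹²y, x⁴y, x¹⁴y, x⁶y, x⁸y}.

Answer: {e, x², x⁴, x⁶, x⁸, x¹⁰, x¹², x¹⁴, y, x¹⁰y, x²y, x¹²y, x⁴y, x¹⁴y, x⁶y, x⁸y}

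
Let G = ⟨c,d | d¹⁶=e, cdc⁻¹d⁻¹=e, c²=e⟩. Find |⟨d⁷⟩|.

|⟨d⁷⟩| equals the order of d⁷. Compute successive powers until reaching e:
  (d⁷)¹ = d⁷, (d⁷)² = d¹⁴, (d⁷)³ = d⁵, (d⁷)⁴ = d¹², (d⁷)⁵ = d³, (d⁷)⁶ = d¹⁰, (d⁷)⁷ = d, (d⁷)⁸ = d⁸, (d⁷)⁹ = d¹⁵, (d⁷)¹⁰ = d⁶, (d⁷)¹¹ = d¹³, (d⁷)¹² = d⁴, (d⁷)¹³ = d¹¹, (d⁷)¹⁴ = d², (d⁷)¹⁵ = d⁹, (d⁷)¹⁶ = e.
The smallest positive k with (d⁷)ᵏ = e is 16, so |⟨d⁷⟩| = 16.

Answer: 16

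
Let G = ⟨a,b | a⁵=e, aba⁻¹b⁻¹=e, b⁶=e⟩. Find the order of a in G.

Compute successive powers until reaching e:
  a¹ = a, a² = a², a³ = a³, a⁴ = a⁴, a⁵ = e.
The smallest positive k with aᵏ = e is 5.

Answer: 5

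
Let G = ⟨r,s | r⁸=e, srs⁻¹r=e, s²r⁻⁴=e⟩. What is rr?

Compute r · r by multiplying left to right and reducing via the relations at each step:
  r · r = r²

Answer: r²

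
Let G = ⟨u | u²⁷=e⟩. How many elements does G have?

G is generated by a single element, so G is cyclic. The relator gives u²⁷ = e and no smaller power is forced to be e, so the 27 powers {e, u, u², u³, u⁴, u⁵, u⁶, u⁷, u⁸, u⁹, u²², u²³, u²¹, u²⁰, u²⁴, u²⁵, u²⁶, u¹², u¹³, u¹¹, u¹⁰, u¹⁴, u¹⁵, u¹⁶, u¹⁷, u¹⁸, u¹⁹} are distinct. Hence |G| = 27.

Answer: 27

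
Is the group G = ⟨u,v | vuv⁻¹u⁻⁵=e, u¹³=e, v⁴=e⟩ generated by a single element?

Every cyclic group is abelian. But u·v = uv while v·u = u⁵v, so u·v ≠ v·u and G is not abelian. Hence G is not cyclic.

Answer: No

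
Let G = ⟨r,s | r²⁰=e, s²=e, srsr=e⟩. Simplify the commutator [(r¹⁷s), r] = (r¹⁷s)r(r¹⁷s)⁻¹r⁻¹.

[(r¹⁷s), r] = (r¹⁷s)·r·(r¹⁷s)⁻¹·r⁻¹.
  (r¹⁷s) · r = r¹⁶s
  (r¹⁶s) · (r¹⁷s) = r¹⁹
  (r¹⁹) · (r¹⁹) = r¹⁸

Answer: r¹⁸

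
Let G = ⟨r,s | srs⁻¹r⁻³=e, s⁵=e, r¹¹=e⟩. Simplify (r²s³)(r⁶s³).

Compute (r²s³) · (r⁶s³) by multiplying left to right and reducing via the relations at each step:
  (r²s³) · r⁶ = r¹⁰s³
  (r¹⁰s³) · s³ = r¹⁰s

Answer: r¹⁰s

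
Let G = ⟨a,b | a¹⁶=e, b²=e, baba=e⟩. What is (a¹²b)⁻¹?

The order of (a¹²b) is 2 (smallest k with (a¹²b)ᵏ = e), so (a¹²b)⁻¹ = (a¹²b)¹ = a¹²b.
Check: (a¹²b) · (a¹²b) → (a¹²b) · a¹² = b;   b · b = e, giving e as required.

Answer: a¹²b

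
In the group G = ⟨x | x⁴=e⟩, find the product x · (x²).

Compute x · (x²) by multiplying left to right and reducing via the relations at each step:
  x · x² = x³

Answer: x³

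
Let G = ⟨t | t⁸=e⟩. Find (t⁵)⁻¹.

The order of (t⁵) is 8 (smallest k with (t⁵)ᵏ = e), so (t⁵)⁻¹ = (t⁵)⁷ = t³.
Check: (t⁵) · (t³) → (t⁵) · t³ = e, giving e as required.

Answer: t³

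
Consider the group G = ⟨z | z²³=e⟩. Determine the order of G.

G is generated by a single element, so G is cyclic. The relator gives z²³ = e and no smaller power is forced to be e, so the 23 powers {e, z, z², z³, z⁴, z⁵, z⁶, z⁷, z⁸, z⁹, z²², z²¹, z²⁰, z¹², z¹³, z¹¹, z¹⁰, z¹⁴, z¹⁵, z¹⁶, z¹⁷, z¹⁸, z¹⁹} are distinct. Hence |G| = 23.

Answer: 23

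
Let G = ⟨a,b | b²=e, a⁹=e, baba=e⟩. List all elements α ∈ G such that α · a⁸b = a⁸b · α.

⟨a⁸b⟩ ⊆ C_G(a⁸b) since powers of a⁸b commute with a⁸b; so |C_G(a⁸b)| ≥ |⟨a⁸b⟩| = 2.
By orbit–stabilizer, |C_G(a⁸b)| = |G| / |conj. class of a⁸b| = 18 / 9 = 2.
The 2 elements commuting with a⁸b are {e, a⁸b}.

Answer: {e, a⁸b}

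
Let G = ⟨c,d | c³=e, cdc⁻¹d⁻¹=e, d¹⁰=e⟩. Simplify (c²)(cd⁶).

Compute (c²) · (cd⁶) by multiplying left to right and reducing via the relations at each step:
  (c²) · c = e
  e · d⁶ = d⁶

Answer: d⁶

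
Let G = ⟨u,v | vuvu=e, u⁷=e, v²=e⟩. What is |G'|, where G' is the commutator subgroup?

G' = [G, G] is generated by all commutators. The generator-pair commutators are: [u, v] = u².
The subgroup they normally generate is {e, u, u², u³, u⁴, u⁵, u⁶}, of order 7.
Check: |G/G'| = 14/7 = 2 is the order of the abelianisation.

Answer: 7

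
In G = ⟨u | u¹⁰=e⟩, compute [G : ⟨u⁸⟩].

First find ord(u⁸) by computing successive powers:
  (u⁸)¹ = u⁸, (u⁸)² = u⁶, (u⁸)³ = u⁴, (u⁸)⁴ = u², (u⁸)⁵ = e.
So |⟨u⁸⟩| = ord(u⁸) = 5. With |G| = 10, by Lagrange [G : ⟨u⁸⟩] = 10/5 = 2.

Answer: 2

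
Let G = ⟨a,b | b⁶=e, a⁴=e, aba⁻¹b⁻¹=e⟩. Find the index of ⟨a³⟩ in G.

First find ord(a³) by computing successive powers:
  (a³)¹ = a³, (a³)² = a², (a³)³ = a, (a³)⁴ = e.
So |⟨a³⟩| = ord(a³) = 4. With |G| = 24, by Lagrange [G : ⟨a³⟩] = 24/4 = 6.

Answer: 6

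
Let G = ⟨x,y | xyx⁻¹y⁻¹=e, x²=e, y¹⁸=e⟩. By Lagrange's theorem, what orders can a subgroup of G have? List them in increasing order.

|G| = 36 = 2² · 3². By Lagrange's theorem the order of any subgroup divides 36; the divisors of 36 are 1, 2, 3, 4, 6, 9, 12, 18, 36.

Answer: 1, 2, 3, 4, 6, 9, 12, 18, 36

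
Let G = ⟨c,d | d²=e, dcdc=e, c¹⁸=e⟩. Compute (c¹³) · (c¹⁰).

Compute (c¹³) · (c¹⁰) by multiplying left to right and reducing via the relations at each step:
  (c¹³) · c¹⁰ = c⁵

Answer: c⁵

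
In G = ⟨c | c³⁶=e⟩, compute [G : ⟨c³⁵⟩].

First find ord(c³⁵) by computing successive powers:
  (c³⁵)¹ = c³⁵, (c³⁵)² = c³⁴, (c³⁵)³ = c³³, (c³⁵)⁴ = c³², (c³⁵)⁵ = c³¹, (c³⁵)⁶ = c³⁰, (c³⁵)⁷ = c²⁹, (c³⁵)⁸ = c²⁸, (c³⁵)⁹ = c²⁷, (c³⁵)¹⁰ = c²⁶, (c³⁵)¹¹ = c²⁵, (c³⁵)¹² = c²⁴, (c³⁵)¹³ = c²³, (c³⁵)¹⁴ = c²², (c³⁵)¹⁵ = c²¹, (c³⁵)¹⁶ = c²⁰, (c³⁵)¹⁷ = c¹⁹, (c³⁵)¹⁸ = c¹⁸, (c³⁵)¹⁹ = c¹⁷, (c³⁵)²⁰ = c¹⁶, (c³⁵)²¹ = c¹⁵, (c³⁵)²² = c¹⁴, (c³⁵)²³ = c¹³, (c³⁵)²⁴ = c¹², (c³⁵)²⁵ = c¹¹, (c³⁵)²⁶ = c¹⁰, (c³⁵)²⁷ = c⁹, (c³⁵)²⁸ = c⁸, (c³⁵)²⁹ = c⁷, (c³⁵)³⁰ = c⁶, (c³⁵)³¹ = c⁵, (c³⁵)³² = c⁴, (c³⁵)³³ = c³, (c³⁵)³⁴ = c², (c³⁵)³⁵ = c, (c³⁵)³⁶ = e.
So |⟨c³⁵⟩| = ord(c³⁵) = 36. With |G| = 36, by Lagrange [G : ⟨c³⁵⟩] = 36/36 = 1.

Answer: 1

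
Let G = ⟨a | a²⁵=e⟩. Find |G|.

G is generated by a single element, so G is cyclic. The relator gives a²⁵ = e and no smaller power is forced to be e, so the 25 powers {a, e, a², a³, a⁴, a⁵, a⁶, a⁷, a⁸, a⁹, a²², a²³, a²¹, a²⁰, a²⁴, a¹², a¹³, a¹¹, a¹⁰, a¹⁴, a¹⁵, a¹⁶, a¹⁷, a¹⁸, a¹⁹} are distinct. Hence |G| = 25.

Answer: 25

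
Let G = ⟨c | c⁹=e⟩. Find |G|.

G is generated by a single element, so G is cyclic. The relator gives c⁹ = e and no smaller power is forced to be e, so the 9 powers {c, e, c², c³, c⁴, c⁵, c⁶, c⁷, c⁸} are distinct. Hence |G| = 9.

Answer: 9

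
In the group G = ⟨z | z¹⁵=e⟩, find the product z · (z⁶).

Compute z · (z⁶) by multiplying left to right and reducing via the relations at each step:
  z · z⁶ = z⁷

Answer: z⁷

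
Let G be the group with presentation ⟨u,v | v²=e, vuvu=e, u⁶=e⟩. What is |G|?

Enumerate words in the generators, reducing via the relations: the distinct elements are
  {e, u, v, uv, u², u³, u⁴, u⁵, u²v, u³v, u⁴v, u⁵v}.
No further products give new elements, so |G| = 12.

Answer: 12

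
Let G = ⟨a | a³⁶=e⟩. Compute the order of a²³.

Compute successive powers until reaching e:
  (a²³)¹ = a²³, (a²³)² = a¹⁰, (a²³)³ = a³³, (a²³)⁴ = a²⁰, (a²³)⁵ = a⁷, (a²³)⁶ = a³⁰, (a²³)⁷ = a¹⁷, (a²³)⁸ = a⁴, (a²³)⁹ = a²⁷, (a²³)¹⁰ = a¹⁴, (a²³)¹¹ = a, (a²³)¹² = a²⁴, (a²³)¹³ = a¹¹, (a²³)¹⁴ = a³⁴, (a²³)¹⁵ = a²¹, (a²³)¹⁶ = a⁸, (a²³)¹⁷ = a³¹, (a²³)¹⁸ = a¹⁸, (a²³)¹⁹ = a⁵, (a²³)²⁰ = a²⁸, (a²³)²¹ = a¹⁵, (a²³)²² = a², (a²³)²³ = a²⁵, (a²³)²⁴ = a¹², (a²³)²⁵ = a³⁵, (a²³)²⁶ = a²², (a²³)²⁷ = a⁹, (a²³)²⁸ = a³², (a²³)²⁹ = a¹⁹, (a²³)³⁰ = a⁶, (a²³)³¹ = a²⁹, (a²³)³² = a¹⁶, (a²³)³³ = a³, (a²³)³⁴ = a²⁶, (a²³)³⁵ = a¹³, (a²³)³⁶ = e.
The smallest positive k with (a²³)ᵏ = e is 36.

Answer: 36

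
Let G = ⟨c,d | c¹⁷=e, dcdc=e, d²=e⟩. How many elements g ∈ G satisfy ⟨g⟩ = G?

⟨g⟩ = G would require ord(g) = |G| = 34, but the maximum element order in G is 17 < 34. So G is not cyclic and no single element generates it: the count is 0.

Answer: 0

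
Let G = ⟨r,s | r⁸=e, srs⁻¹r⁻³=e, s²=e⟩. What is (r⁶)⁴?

Compute successive powers of (r⁶), reducing at each step:
  (r⁶)²: (r⁶) · r⁶ = r⁴
  (r⁶)³: (r⁴) · r⁶ = r²
  (r⁶)⁴: (r²) · r⁶ = e

Answer: e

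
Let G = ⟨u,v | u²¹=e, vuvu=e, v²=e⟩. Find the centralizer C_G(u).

⟨u⟩ ⊆ C_G(u) since powers of u commute with u; so |C_G(u)| ≥ |⟨u⟩| = 21.
By orbit–stabilizer, |C_G(u)| = |G| / |conj. class of u| = 42 / 2 = 21.
The 21 elements commuting with u are {e, u, u², u³, u⁴, u⁵, u⁶, u⁷, u⁸, u⁹, u¹⁰, u¹¹, u¹², u¹³, u¹⁴, u¹⁵, u¹⁶, u¹⁷, u¹⁸, u¹⁹, u²⁰}.

Answer: {e, u, u², u³, u⁴, u⁵, u⁶, u⁷, u⁸, u⁹, u¹⁰, u¹¹, u¹², u¹³, u¹⁴, u¹⁵, u¹⁶, u¹⁷, u¹⁸, u¹⁹, u²⁰}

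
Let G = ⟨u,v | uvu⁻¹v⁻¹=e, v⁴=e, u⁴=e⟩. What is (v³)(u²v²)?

Compute (v³) · (u²v²) by multiplying left to right and reducing via the relations at each step:
  (v³) · u² = u²v³
  (u²v³) · v² = u²v

Answer: u²v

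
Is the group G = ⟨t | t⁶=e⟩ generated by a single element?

|G| = 6. The element t has order 6 (its powers give 6 distinct elements), so ⟨t⟩ = G and G is cyclic.

Answer: Yes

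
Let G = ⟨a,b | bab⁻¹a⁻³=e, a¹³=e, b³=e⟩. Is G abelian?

a·b = ab but b·a = a³b, so a·b ≠ b·a and G is not abelian.

Answer: No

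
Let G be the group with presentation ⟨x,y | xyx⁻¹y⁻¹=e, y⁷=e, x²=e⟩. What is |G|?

Enumerate words in the generators, reducing via the relations: the distinct elements are
  {e, x, y, xy, y², y³, y⁴, y⁵, y⁶, xy², xy³, xy⁴, xy⁵, xy⁶}.
No further products give new elements, so |G| = 14.

Answer: 14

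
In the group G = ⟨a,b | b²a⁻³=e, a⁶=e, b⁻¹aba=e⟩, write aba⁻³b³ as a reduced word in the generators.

Multiply left to right, reducing at each step:
  a · b = ab
  (ab) · a⁻³ = ab⁻¹
  (ab⁻¹) · b³ = a⁴

Answer: a⁴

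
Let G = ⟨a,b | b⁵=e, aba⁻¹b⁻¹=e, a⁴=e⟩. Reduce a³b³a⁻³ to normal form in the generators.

Multiply left to right, reducing at each step:
  (a³) · b³ = a³b³
  (a³b³) · a⁻³ = b³

Answer: b³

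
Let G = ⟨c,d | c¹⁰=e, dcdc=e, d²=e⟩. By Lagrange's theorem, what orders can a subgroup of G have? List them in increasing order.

|G| = 20 = 2² · 5. By Lagrange's theorem the order of any subgroup divides 20; the divisors of 20 are 1, 2, 4, 5, 10, 20.

Answer: 1, 2, 4, 5, 10, 20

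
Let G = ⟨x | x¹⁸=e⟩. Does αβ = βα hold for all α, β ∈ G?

G has a single generator, so G is cyclic and hence abelian.

Answer: Yes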